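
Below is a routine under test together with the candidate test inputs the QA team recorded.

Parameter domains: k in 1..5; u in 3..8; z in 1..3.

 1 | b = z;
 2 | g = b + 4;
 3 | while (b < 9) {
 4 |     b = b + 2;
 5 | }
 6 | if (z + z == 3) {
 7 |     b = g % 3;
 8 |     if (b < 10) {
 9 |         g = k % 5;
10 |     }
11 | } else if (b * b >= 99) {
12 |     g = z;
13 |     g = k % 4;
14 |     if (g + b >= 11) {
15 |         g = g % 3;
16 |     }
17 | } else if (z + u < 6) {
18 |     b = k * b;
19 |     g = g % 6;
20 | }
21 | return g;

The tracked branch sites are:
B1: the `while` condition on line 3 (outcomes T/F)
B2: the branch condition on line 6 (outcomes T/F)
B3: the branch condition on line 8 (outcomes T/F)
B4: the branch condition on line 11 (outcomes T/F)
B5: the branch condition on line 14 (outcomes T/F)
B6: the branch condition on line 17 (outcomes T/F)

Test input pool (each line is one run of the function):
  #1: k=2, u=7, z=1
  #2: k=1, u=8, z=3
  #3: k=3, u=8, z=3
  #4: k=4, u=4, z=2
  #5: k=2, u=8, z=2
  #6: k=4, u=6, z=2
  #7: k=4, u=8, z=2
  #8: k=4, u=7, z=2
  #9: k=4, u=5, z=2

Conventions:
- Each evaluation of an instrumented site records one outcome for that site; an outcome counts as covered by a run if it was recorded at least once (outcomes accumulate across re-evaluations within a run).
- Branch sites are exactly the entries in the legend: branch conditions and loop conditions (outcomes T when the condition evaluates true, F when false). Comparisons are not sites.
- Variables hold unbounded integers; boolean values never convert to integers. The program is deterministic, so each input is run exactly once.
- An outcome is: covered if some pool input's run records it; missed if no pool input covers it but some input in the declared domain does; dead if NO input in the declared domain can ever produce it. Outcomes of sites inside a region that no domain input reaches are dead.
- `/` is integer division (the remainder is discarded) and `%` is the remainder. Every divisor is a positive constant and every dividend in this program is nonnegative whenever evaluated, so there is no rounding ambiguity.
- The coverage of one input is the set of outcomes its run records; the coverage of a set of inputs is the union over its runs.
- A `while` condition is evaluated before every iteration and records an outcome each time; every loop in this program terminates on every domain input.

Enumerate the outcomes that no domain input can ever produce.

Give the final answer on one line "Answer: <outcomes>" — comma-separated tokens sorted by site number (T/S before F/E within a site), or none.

checking every outcome against all 90 domain inputs:
  B2=T: no domain input ever produces it -> dead
  B3=T: no domain input ever produces it -> dead
  B3=F: no domain input ever produces it -> dead
  reachable outcomes have witnesses, e.g. B1=T (e.g. k=1, u=3, z=1), B1=F (e.g. k=1, u=3, z=1), B2=F (e.g. k=1, u=3, z=1), B4=T (e.g. k=1, u=3, z=2)

Answer: B2=T, B3=T, B3=F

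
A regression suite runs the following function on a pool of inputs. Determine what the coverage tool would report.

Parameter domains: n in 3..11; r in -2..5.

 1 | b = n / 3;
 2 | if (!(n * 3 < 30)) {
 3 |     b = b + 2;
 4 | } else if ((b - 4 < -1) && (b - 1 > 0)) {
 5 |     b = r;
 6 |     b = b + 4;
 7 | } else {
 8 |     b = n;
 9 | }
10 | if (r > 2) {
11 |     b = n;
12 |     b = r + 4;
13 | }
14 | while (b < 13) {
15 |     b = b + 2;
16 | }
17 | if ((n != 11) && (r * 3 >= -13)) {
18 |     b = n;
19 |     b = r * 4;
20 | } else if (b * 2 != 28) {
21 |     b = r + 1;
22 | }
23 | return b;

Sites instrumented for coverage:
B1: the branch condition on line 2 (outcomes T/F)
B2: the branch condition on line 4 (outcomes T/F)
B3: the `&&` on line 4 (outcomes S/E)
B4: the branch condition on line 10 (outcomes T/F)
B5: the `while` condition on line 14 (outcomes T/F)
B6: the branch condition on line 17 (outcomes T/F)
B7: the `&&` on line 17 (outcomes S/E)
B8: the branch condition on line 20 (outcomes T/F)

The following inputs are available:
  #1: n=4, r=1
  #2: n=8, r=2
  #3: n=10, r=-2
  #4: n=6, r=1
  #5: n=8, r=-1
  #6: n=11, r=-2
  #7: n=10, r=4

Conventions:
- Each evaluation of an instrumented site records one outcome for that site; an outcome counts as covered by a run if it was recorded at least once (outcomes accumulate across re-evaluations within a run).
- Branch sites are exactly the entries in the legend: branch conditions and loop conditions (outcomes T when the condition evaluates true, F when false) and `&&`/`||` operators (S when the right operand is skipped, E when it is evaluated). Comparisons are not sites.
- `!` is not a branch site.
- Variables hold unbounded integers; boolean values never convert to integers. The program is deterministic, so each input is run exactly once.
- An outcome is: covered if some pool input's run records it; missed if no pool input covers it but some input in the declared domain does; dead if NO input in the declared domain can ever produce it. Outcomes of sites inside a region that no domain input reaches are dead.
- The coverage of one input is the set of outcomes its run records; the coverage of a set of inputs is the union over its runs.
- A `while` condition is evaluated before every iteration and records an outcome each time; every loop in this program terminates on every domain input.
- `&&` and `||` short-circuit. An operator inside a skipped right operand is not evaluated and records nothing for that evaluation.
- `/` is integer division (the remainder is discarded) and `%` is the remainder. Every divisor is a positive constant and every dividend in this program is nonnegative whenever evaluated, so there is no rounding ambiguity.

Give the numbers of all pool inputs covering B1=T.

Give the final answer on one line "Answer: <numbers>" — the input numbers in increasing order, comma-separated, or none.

input #1 (n=4, r=1): misses B1=T
input #2 (n=8, r=2): misses B1=T
input #3 (n=10, r=-2): covers B1=T
input #4 (n=6, r=1): misses B1=T
input #5 (n=8, r=-1): misses B1=T
input #6 (n=11, r=-2): covers B1=T
input #7 (n=10, r=4): covers B1=T

Answer: 3, 6, 7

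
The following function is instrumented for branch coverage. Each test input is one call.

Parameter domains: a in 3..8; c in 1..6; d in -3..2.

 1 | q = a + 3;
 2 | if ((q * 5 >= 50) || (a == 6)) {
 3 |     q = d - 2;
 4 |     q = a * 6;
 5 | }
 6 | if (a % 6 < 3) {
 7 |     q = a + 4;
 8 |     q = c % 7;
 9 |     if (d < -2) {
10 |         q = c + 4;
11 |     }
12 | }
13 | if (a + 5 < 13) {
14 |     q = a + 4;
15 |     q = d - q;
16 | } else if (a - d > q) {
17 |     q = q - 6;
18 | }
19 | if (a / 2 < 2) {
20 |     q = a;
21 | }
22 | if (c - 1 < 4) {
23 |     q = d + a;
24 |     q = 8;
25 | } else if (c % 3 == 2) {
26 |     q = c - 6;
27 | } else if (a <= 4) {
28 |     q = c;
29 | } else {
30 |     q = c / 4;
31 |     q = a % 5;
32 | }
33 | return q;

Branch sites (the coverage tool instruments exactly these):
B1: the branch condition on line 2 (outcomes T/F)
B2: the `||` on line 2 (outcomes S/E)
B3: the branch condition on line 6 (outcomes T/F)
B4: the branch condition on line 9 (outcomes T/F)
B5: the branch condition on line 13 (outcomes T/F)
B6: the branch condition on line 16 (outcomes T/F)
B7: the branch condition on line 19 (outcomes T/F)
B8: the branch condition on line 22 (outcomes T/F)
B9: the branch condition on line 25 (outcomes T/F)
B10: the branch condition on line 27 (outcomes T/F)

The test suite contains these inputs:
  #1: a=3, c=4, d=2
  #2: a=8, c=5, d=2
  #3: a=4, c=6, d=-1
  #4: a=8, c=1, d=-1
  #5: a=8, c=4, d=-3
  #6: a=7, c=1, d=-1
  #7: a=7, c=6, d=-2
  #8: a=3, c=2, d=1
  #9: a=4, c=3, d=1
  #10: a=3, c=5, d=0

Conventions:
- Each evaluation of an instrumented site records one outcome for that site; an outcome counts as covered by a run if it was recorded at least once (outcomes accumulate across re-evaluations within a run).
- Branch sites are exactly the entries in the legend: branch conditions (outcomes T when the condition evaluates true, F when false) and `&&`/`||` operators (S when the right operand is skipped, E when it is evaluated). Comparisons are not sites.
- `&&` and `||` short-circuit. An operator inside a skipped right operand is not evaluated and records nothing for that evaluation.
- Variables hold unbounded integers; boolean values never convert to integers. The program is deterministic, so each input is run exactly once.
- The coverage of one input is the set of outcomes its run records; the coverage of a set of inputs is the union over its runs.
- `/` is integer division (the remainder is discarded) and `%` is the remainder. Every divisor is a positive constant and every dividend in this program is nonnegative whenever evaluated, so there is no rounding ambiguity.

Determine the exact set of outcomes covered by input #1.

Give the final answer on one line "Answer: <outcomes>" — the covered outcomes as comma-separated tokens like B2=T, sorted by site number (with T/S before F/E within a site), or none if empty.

Simulating input #1 (a=3, c=4, d=2) step by step:
  B2->E, B1->F, B3->F, B5->T, B7->T, B8->T
collecting distinct outcomes: B1=F, B2=E, B3=F, B5=T, B7=T, B8=T

Answer: B1=F, B2=E, B3=F, B5=T, B7=T, B8=T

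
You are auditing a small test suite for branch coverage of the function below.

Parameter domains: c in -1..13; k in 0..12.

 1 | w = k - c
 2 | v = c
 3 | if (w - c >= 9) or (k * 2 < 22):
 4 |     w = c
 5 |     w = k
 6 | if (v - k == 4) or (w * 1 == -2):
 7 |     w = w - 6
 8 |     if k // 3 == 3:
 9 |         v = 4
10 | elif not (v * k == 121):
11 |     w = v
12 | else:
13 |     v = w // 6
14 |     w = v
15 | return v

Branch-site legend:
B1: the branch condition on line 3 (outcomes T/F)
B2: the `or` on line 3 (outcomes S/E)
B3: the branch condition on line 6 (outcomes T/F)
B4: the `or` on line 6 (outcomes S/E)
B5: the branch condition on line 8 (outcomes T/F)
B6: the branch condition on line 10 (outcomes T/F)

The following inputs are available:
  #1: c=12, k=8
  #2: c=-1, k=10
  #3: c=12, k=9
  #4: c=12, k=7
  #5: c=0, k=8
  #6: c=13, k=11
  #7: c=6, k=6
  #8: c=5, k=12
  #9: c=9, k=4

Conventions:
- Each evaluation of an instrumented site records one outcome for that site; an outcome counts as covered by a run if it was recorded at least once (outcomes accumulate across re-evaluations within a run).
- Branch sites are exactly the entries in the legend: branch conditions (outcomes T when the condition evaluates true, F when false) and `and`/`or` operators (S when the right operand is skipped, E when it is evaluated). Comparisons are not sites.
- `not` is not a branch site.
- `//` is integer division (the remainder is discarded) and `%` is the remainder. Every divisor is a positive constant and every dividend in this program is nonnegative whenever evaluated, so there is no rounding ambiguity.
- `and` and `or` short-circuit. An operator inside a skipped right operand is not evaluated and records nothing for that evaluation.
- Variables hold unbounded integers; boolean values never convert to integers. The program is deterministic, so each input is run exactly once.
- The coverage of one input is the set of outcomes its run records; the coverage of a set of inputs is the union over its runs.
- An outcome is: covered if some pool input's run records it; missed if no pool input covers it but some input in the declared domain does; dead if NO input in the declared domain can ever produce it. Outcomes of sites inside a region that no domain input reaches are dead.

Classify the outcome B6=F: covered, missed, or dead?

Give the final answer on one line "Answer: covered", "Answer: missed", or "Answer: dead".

no pool input records B6=F
but domain input (c=11, k=11) does record it -> reachable, so missed

Answer: missed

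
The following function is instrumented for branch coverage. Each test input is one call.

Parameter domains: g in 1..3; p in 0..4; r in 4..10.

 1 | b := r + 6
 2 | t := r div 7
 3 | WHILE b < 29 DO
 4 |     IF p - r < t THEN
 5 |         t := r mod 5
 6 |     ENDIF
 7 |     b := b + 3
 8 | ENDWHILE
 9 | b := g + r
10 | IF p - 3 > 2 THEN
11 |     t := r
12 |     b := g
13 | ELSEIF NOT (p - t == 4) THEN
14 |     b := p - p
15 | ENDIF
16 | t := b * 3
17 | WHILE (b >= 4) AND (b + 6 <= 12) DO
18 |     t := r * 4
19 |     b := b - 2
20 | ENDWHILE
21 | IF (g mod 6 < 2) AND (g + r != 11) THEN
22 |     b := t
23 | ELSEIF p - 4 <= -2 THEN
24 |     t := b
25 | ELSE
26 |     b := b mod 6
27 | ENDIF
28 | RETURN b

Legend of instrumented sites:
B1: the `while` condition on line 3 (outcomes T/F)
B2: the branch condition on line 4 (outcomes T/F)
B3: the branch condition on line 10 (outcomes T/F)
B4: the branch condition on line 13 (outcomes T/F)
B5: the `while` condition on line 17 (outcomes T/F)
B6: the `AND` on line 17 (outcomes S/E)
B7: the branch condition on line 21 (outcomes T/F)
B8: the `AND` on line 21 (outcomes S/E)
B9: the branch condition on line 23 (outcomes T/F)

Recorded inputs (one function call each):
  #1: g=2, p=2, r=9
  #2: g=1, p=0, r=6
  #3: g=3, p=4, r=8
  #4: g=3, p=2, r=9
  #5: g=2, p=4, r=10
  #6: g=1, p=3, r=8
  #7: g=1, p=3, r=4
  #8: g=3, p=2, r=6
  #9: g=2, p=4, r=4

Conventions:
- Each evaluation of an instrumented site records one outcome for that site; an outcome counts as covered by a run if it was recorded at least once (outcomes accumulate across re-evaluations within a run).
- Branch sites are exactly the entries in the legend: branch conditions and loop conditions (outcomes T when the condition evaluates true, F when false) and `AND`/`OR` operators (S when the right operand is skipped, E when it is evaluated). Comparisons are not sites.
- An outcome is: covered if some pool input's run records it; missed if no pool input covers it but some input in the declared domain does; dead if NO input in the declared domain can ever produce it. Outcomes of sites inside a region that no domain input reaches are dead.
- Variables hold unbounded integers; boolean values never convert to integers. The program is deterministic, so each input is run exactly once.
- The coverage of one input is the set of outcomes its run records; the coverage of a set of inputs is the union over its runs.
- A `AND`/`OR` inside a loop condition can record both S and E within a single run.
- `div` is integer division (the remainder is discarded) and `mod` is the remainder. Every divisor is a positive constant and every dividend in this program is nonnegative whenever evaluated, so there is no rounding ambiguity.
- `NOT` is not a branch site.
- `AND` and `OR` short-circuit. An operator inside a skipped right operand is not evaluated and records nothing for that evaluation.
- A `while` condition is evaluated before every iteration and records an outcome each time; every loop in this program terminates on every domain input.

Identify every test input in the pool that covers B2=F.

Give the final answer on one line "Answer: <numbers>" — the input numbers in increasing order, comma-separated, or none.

input #1 (g=2, p=2, r=9): never hits B2=F
input #2 (g=1, p=0, r=6): never hits B2=F
input #3 (g=3, p=4, r=8): never hits B2=F
input #4 (g=3, p=2, r=9): never hits B2=F
input #5 (g=2, p=4, r=10): never hits B2=F
input #6 (g=1, p=3, r=8): never hits B2=F
input #7 (g=1, p=3, r=4): never hits B2=F
input #8 (g=3, p=2, r=6): never hits B2=F
input #9 (g=2, p=4, r=4): hits B2=F

Answer: 9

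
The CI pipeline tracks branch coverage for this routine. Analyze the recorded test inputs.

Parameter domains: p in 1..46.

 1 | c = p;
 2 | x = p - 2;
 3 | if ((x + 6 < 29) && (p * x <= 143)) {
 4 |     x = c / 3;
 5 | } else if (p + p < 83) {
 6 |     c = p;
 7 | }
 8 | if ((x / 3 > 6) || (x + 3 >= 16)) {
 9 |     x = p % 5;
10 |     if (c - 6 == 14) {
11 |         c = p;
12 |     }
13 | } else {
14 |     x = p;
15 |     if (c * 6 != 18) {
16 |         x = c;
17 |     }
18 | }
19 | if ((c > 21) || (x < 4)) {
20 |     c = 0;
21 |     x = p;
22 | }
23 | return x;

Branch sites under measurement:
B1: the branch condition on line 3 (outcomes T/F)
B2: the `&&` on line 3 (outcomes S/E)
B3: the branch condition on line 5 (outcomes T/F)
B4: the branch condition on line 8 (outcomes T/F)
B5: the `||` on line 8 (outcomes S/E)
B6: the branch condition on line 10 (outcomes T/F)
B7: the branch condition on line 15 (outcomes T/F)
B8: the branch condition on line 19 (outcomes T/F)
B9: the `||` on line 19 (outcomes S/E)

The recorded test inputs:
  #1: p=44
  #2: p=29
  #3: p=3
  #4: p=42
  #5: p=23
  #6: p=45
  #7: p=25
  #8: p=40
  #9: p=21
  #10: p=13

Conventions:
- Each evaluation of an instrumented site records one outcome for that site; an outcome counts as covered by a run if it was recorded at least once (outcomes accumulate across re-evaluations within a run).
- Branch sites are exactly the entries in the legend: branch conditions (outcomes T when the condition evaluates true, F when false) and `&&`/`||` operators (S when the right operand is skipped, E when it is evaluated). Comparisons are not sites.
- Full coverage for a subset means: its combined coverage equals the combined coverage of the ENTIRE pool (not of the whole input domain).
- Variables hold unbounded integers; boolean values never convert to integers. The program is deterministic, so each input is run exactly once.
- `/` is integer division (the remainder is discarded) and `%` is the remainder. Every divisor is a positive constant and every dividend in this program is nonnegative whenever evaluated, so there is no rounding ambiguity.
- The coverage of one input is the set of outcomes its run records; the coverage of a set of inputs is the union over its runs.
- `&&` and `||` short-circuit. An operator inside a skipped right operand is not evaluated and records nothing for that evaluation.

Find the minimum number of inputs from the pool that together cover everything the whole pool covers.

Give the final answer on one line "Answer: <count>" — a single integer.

input #1 (p=44): events B2->S, B1->F, B3->F, B5->S, B4->T, B6->F, B9->S, B8->T; covers B1=F, B2=S, B3=F, B4=T, B5=S, B6=F, B8=T, B9=S
input #2 (p=29): events B2->S, B1->F, B3->T, B5->S, B4->T, B6->F, B9->S, B8->T; covers B1=F, B2=S, B3=T, B4=T, B5=S, B6=F, B8=T, B9=S
input #3 (p=3): events B2->E, B1->T, B5->E, B4->F, B7->F, B9->E, B8->T; covers B1=T, B2=E, B4=F, B5=E, B7=F, B8=T, B9=E
input #4 (p=42): events B2->S, B1->F, B3->F, B5->S, B4->T, B6->F, B9->S, B8->T; covers B1=F, B2=S, B3=F, B4=T, B5=S, B6=F, B8=T, B9=S
input #5 (p=23): events B2->E, B1->F, B3->T, B5->S, B4->T, B6->F, B9->S, B8->T; covers B1=F, B2=E, B3=T, B4=T, B5=S, B6=F, B8=T, B9=S
input #6 (p=45): events B2->S, B1->F, B3->F, B5->S, B4->T, B6->F, B9->S, B8->T; covers B1=F, B2=S, B3=F, B4=T, B5=S, B6=F, B8=T, B9=S
input #7 (p=25): events B2->S, B1->F, B3->T, B5->S, B4->T, B6->F, B9->S, B8->T; covers B1=F, B2=S, B3=T, B4=T, B5=S, B6=F, B8=T, B9=S
input #8 (p=40): events B2->S, B1->F, B3->T, B5->S, B4->T, B6->F, B9->S, B8->T; covers B1=F, B2=S, B3=T, B4=T, B5=S, B6=F, B8=T, B9=S
input #9 (p=21): events B2->E, B1->F, B3->T, B5->E, B4->T, B6->F, B9->E, B8->T; covers B1=F, B2=E, B3=T, B4=T, B5=E, B6=F, B8=T, B9=E
input #10 (p=13): events B2->E, B1->T, B5->E, B4->F, B7->T, B9->E, B8->F; covers B1=T, B2=E, B4=F, B5=E, B7=T, B8=F, B9=E
the full pool covers 17 outcomes: B1=T, B1=F, B2=S, B2=E, B3=T, B3=F, B4=T, B4=F, B5=S, B5=E, B6=F, B7=T, B7=F, B8=T, B8=F, B9=S, B9=E
size 1 is not enough: best union over all size-1 subsets is 8/17
size 2 is not enough: best union over all size-2 subsets is 15/17
size 3 is not enough: best union over all size-3 subsets is 16/17
inputs {1, 2, 3, 10} (size 4) cover everything; no size-4 subset with a lexicographically smaller index list covers all 17

Answer: 4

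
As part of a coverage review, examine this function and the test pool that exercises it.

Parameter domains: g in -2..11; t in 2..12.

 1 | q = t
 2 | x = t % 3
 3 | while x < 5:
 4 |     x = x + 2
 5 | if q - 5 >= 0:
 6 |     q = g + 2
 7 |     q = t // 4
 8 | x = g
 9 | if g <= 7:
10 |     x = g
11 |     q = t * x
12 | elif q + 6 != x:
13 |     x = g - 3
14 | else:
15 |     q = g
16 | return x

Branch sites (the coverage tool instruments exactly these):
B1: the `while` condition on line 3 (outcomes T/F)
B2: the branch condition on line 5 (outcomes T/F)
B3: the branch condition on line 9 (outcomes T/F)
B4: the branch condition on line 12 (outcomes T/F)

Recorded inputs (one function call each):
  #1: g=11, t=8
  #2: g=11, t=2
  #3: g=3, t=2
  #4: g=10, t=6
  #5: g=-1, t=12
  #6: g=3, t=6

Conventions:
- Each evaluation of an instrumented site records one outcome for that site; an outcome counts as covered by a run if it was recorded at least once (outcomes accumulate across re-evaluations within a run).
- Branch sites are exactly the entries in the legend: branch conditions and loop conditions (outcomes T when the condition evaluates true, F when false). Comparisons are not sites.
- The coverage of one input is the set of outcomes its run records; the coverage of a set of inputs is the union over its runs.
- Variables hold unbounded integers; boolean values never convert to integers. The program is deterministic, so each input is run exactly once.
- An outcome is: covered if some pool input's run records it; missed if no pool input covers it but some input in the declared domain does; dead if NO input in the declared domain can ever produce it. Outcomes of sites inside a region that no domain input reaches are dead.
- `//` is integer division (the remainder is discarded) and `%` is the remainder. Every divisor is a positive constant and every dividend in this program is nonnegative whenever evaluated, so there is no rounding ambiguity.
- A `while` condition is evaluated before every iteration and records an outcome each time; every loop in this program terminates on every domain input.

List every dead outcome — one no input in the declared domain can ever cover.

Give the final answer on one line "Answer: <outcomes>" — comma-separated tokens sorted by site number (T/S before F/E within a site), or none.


running all 154 domain inputs and tallying outcomes:
  reachable outcomes have witnesses, e.g. B1=T (e.g. g=-2, t=2), B1=F (e.g. g=-2, t=2), B2=T (e.g. g=-2, t=5), B2=F (e.g. g=-2, t=2)
Answer: none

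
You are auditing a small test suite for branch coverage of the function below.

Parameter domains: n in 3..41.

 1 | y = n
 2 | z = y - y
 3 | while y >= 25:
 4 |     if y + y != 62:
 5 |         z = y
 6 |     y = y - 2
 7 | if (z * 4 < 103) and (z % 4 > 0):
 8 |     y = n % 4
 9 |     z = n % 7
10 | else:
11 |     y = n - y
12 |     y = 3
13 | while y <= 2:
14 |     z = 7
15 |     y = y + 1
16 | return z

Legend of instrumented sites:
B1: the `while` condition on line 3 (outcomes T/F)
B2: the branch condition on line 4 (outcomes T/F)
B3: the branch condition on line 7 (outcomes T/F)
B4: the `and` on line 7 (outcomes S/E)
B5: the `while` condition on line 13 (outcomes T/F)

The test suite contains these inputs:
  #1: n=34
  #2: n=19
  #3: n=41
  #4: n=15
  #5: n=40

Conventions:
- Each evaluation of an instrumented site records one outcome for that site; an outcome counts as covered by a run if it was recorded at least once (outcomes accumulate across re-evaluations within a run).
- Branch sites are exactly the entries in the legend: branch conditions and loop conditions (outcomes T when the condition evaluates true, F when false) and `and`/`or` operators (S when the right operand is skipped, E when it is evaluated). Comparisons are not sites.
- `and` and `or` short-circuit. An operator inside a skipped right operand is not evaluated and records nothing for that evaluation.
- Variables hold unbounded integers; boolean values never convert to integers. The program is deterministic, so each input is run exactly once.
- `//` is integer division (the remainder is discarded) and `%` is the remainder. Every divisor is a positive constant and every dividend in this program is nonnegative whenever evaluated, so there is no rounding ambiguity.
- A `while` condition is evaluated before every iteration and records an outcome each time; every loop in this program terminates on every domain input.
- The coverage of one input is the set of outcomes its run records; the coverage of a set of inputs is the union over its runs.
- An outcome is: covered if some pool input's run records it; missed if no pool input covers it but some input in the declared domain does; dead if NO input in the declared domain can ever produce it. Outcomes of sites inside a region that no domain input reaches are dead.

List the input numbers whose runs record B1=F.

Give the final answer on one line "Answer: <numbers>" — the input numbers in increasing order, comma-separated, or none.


input #1 (n=34): records B1=F
input #2 (n=19): records B1=F
input #3 (n=41): records B1=F
input #4 (n=15): records B1=F
input #5 (n=40): records B1=F
Answer: 1, 2, 3, 4, 5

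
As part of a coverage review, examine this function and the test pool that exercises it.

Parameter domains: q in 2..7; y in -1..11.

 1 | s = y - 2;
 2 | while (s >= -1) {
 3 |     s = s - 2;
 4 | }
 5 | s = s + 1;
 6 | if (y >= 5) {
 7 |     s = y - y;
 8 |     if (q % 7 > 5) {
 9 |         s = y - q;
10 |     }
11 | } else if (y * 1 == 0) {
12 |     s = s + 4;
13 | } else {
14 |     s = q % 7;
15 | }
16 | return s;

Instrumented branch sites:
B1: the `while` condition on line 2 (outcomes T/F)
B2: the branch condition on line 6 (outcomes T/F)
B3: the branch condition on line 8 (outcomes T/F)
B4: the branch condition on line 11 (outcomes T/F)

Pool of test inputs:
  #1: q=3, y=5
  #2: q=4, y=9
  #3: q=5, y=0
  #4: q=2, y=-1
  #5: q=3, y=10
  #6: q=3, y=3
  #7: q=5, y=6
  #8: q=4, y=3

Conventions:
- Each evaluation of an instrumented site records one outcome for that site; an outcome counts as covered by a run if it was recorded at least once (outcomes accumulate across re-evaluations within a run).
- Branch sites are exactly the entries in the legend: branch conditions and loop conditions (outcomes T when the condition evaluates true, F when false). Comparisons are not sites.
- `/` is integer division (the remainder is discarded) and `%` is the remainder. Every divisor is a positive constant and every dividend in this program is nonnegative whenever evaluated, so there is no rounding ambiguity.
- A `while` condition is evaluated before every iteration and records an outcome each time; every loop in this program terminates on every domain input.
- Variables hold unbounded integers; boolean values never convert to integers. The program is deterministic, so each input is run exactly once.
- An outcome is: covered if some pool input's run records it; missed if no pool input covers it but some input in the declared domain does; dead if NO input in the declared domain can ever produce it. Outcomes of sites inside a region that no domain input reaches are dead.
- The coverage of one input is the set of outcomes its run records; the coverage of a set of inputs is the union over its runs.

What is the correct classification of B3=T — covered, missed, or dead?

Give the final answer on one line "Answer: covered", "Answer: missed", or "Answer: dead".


no pool input records B3=T
but domain input (q=6, y=5) does record it -> reachable, so missed
Answer: missed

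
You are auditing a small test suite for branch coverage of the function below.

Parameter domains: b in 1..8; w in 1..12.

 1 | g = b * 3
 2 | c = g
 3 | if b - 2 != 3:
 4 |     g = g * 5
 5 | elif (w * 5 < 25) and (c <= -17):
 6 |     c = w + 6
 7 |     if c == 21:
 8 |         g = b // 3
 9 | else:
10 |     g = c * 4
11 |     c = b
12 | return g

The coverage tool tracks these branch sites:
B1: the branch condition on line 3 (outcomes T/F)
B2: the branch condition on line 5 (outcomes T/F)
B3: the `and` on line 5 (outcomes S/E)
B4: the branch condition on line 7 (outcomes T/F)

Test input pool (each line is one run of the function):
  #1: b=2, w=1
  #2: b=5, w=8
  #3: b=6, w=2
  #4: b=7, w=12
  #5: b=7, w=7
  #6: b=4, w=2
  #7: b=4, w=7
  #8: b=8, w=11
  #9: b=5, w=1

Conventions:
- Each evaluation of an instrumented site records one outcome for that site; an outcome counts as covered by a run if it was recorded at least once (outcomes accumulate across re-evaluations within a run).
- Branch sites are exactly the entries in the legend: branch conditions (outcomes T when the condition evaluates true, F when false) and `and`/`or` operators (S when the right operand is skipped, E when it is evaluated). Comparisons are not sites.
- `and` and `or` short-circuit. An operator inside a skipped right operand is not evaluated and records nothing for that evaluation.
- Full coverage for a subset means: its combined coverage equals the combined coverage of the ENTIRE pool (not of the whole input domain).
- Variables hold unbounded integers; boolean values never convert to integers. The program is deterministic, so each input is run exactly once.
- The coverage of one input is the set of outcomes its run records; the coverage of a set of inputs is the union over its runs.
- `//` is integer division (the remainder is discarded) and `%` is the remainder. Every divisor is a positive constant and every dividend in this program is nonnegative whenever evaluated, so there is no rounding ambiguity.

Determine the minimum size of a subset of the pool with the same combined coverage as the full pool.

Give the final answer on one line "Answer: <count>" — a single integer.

input #1, b=2, w=1: events B1->T; outcomes B1=T
input #2, b=5, w=8: events B1->F, B3->S, B2->F; outcomes B1=F, B2=F, B3=S
input #3, b=6, w=2: events B1->T; outcomes B1=T
input #4, b=7, w=12: events B1->T; outcomes B1=T
input #5, b=7, w=7: events B1->T; outcomes B1=T
input #6, b=4, w=2: events B1->T; outcomes B1=T
input #7, b=4, w=7: events B1->T; outcomes B1=T
input #8, b=8, w=11: events B1->T; outcomes B1=T
input #9, b=5, w=1: events B1->F, B3->E, B2->F; outcomes B1=F, B2=F, B3=E
together the pool reaches 5 outcomes: B1=T, B1=F, B2=F, B3=S, B3=E
size 1 is not enough: best union over all size-1 subsets is 3/5
size 2 is not enough: best union over all size-2 subsets is 4/5
at size 3, {1, 2, 9} reaches all 5 outcomes; every lexicographically earlier size-3 subset fails

Answer: 3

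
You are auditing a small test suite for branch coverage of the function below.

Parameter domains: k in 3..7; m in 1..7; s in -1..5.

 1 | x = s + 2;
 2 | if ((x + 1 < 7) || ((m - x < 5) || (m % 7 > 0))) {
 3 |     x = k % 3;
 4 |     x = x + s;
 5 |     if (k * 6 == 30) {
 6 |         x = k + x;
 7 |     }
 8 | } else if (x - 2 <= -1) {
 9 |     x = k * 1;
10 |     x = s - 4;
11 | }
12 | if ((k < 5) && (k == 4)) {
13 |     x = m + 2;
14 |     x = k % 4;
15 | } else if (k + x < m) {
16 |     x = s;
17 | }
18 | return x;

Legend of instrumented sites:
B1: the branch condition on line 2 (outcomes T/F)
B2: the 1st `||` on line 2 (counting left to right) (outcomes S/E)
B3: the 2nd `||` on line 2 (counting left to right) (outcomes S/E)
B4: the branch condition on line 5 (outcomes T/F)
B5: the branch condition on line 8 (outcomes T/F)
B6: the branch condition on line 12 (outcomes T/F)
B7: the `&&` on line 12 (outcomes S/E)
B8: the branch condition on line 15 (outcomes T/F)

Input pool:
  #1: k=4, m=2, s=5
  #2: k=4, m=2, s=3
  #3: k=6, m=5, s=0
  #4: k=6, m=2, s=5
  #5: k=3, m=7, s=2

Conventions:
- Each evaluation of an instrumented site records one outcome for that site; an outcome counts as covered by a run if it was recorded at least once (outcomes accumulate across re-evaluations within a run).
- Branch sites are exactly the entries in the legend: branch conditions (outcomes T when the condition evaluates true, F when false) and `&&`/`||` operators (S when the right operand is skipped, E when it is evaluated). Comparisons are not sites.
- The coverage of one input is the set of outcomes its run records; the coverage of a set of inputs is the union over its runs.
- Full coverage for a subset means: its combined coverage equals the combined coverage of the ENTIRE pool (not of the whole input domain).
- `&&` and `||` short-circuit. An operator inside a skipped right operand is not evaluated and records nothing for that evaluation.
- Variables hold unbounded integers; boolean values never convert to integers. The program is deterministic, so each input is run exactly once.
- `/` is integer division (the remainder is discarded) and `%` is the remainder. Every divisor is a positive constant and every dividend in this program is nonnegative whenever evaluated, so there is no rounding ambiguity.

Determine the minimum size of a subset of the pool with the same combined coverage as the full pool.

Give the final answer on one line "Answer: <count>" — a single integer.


test 1 (k=4, m=2, s=5) hits B1=T, B2=E, B3=S, B4=F, B6=T, B7=E
test 2 (k=4, m=2, s=3) hits B1=T, B2=S, B4=F, B6=T, B7=E
test 3 (k=6, m=5, s=0) hits B1=T, B2=S, B4=F, B6=F, B7=S, B8=F
test 4 (k=6, m=2, s=5) hits B1=T, B2=E, B3=S, B4=F, B6=F, B7=S, B8=F
test 5 (k=3, m=7, s=2) hits B1=T, B2=S, B4=F, B6=F, B7=E, B8=T
together the pool reaches 11 outcomes: B1=T, B2=S, B2=E, B3=S, B4=F, B6=T, B6=F, B7=S, B7=E, B8=T, B8=F
every size-1 subset falls short of the 11 outcomes (best: 7/11)
every size-2 subset falls short of the 11 outcomes (best: 10/11)
at size 3, {1, 3, 5} reaches all 11 outcomes; every lexicographically earlier size-3 subset fails
Answer: 3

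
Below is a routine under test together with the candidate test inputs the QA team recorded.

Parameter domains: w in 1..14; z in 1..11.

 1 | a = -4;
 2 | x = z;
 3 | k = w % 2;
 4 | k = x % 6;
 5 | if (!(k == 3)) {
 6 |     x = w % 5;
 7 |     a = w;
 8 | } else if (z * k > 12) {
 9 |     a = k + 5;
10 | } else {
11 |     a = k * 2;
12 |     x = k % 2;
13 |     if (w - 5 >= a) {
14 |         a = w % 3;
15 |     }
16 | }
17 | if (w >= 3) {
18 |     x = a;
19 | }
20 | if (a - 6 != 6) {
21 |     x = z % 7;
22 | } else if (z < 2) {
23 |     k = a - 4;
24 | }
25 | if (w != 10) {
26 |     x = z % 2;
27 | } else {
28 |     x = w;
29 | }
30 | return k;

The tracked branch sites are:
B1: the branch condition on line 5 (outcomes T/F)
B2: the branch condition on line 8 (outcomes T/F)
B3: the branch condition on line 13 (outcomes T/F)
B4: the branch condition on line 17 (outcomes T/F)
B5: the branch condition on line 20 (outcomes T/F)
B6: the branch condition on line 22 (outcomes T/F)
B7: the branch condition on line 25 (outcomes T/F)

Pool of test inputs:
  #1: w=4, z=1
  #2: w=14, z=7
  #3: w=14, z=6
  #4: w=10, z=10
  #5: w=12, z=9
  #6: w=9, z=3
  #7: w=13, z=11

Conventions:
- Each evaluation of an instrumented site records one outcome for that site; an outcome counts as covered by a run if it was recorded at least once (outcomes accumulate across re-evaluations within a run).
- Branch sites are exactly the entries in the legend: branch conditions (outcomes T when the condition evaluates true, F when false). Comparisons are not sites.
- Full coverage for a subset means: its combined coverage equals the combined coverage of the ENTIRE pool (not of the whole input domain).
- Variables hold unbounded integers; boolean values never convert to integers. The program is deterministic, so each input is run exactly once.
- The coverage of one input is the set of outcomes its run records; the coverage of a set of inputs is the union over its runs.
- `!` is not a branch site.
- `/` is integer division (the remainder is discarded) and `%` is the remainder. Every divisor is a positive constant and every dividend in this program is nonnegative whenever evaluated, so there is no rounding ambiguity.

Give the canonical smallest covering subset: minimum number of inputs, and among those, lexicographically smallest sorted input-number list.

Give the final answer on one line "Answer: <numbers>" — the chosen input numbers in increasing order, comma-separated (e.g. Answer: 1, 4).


#1 (w=4, z=1) -> B1->T, B4->T, B5->T, B7->T; covered: B1=T, B4=T, B5=T, B7=T
#2 (w=14, z=7) -> B1->T, B4->T, B5->T, B7->T; covered: B1=T, B4=T, B5=T, B7=T
#3 (w=14, z=6) -> B1->T, B4->T, B5->T, B7->T; covered: B1=T, B4=T, B5=T, B7=T
#4 (w=10, z=10) -> B1->T, B4->T, B5->T, B7->F; covered: B1=T, B4=T, B5=T, B7=F
#5 (w=12, z=9) -> B1->F, B2->T, B4->T, B5->T, B7->T; covered: B1=F, B2=T, B4=T, B5=T, B7=T
#6 (w=9, z=3) -> B1->F, B2->F, B3->F, B4->T, B5->T, B7->T; covered: B1=F, B2=F, B3=F, B4=T, B5=T, B7=T
#7 (w=13, z=11) -> B1->T, B4->T, B5->T, B7->T; covered: B1=T, B4=T, B5=T, B7=T
the full pool covers 9 outcomes: B1=T, B1=F, B2=T, B2=F, B3=F, B4=T, B5=T, B7=T, B7=F
size 1 is not enough: best union over all size-1 subsets is 6/9
size 2 is not enough: best union over all size-2 subsets is 8/9
the canonical winner is {4, 5, 6}: size 3, full 9-outcome coverage, earliest index list among size-3 covers
Answer: 4, 5, 6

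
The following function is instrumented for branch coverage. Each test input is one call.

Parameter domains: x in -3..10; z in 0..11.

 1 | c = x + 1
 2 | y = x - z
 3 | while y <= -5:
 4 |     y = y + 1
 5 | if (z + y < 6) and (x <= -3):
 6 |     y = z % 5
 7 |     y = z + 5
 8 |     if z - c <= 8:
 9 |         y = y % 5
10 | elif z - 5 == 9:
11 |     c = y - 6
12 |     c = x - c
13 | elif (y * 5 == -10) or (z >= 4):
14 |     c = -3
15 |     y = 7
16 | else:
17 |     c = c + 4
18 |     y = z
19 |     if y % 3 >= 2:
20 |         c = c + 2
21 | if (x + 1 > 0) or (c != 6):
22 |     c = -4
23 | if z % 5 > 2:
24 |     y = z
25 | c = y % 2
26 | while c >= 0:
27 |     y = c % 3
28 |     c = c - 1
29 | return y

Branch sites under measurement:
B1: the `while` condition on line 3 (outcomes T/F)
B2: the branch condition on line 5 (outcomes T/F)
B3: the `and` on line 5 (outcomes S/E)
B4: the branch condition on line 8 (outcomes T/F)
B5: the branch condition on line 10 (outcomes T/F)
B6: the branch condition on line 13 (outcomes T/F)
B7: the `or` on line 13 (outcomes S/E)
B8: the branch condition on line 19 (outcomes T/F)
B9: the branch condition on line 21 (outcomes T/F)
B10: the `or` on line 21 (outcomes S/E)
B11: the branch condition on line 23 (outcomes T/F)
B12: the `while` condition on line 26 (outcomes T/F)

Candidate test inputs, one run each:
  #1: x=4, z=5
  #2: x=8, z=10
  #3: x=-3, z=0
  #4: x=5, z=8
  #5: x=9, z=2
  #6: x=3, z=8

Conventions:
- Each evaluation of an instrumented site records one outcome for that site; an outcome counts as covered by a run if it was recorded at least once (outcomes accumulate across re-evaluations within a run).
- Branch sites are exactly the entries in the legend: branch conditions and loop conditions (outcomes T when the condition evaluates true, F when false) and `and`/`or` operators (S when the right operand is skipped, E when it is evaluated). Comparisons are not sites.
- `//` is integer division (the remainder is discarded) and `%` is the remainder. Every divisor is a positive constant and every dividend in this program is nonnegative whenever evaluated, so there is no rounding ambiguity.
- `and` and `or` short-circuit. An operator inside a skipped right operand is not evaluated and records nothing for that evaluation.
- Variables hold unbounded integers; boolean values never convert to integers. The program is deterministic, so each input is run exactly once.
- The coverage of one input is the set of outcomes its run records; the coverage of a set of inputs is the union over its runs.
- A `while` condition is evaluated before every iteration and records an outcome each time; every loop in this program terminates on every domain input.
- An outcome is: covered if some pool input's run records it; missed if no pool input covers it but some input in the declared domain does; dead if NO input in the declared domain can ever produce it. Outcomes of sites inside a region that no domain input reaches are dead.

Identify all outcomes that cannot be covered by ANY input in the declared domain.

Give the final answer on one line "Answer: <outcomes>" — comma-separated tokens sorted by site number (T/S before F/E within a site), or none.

checking every outcome against all 168 domain inputs:
  B5=T: no domain input ever produces it -> dead
  reachable outcomes have witnesses, e.g. B1=T (e.g. x=-3, z=2), B1=F (e.g. x=-3, z=0), B2=T (e.g. x=-3, z=0), B2=F (e.g. x=-3, z=10)

Answer: B5=T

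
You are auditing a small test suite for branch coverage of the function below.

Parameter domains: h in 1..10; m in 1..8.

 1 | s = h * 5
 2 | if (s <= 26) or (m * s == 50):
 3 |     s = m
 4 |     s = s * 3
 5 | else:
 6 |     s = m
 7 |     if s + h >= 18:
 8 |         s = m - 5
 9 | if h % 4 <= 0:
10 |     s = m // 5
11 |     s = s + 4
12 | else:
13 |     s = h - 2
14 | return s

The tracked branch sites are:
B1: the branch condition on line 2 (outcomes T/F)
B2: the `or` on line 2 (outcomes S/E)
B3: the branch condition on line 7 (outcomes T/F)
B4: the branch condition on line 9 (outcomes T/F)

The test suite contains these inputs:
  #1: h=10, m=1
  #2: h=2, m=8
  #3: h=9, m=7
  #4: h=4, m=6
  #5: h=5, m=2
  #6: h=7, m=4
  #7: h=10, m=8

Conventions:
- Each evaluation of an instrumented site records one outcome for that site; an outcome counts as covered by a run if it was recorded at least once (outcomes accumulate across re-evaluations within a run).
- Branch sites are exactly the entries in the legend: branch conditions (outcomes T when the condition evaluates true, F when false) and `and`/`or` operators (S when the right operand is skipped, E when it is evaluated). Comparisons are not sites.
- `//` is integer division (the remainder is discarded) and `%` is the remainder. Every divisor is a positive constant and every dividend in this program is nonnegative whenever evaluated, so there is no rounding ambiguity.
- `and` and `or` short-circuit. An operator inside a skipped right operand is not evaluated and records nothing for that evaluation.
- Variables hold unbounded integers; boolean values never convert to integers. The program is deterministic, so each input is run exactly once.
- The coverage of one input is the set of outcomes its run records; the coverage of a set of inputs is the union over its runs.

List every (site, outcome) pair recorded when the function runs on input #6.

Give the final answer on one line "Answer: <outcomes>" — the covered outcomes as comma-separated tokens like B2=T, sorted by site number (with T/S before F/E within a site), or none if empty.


Event log for input #6 (h=7, m=4):
  B2->E, B1->F, B3->F, B4->F
collecting distinct outcomes: B1=F, B2=E, B3=F, B4=F
Answer: B1=F, B2=E, B3=F, B4=F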